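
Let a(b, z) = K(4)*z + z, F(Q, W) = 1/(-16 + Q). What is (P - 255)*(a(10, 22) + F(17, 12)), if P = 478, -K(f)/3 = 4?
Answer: -53743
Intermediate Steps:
K(f) = -12 (K(f) = -3*4 = -12)
a(b, z) = -11*z (a(b, z) = -12*z + z = -11*z)
(P - 255)*(a(10, 22) + F(17, 12)) = (478 - 255)*(-11*22 + 1/(-16 + 17)) = 223*(-242 + 1/1) = 223*(-242 + 1) = 223*(-241) = -53743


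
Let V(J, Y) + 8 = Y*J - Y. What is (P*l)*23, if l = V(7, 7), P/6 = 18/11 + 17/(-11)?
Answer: 4692/11 ≈ 426.55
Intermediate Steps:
P = 6/11 (P = 6*(18/11 + 17/(-11)) = 6*(18*(1/11) + 17*(-1/11)) = 6*(18/11 - 17/11) = 6*(1/11) = 6/11 ≈ 0.54545)
V(J, Y) = -8 - Y + J*Y (V(J, Y) = -8 + (Y*J - Y) = -8 + (J*Y - Y) = -8 + (-Y + J*Y) = -8 - Y + J*Y)
l = 34 (l = -8 - 1*7 + 7*7 = -8 - 7 + 49 = 34)
(P*l)*23 = ((6/11)*34)*23 = (204/11)*23 = 4692/11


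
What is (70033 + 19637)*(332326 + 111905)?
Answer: 39834193770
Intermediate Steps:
(70033 + 19637)*(332326 + 111905) = 89670*444231 = 39834193770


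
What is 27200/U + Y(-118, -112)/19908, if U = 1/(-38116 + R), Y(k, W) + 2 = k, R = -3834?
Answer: -1892985360010/1659 ≈ -1.1410e+9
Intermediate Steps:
Y(k, W) = -2 + k
U = -1/41950 (U = 1/(-38116 - 3834) = 1/(-41950) = -1/41950 ≈ -2.3838e-5)
27200/U + Y(-118, -112)/19908 = 27200/(-1/41950) + (-2 - 118)/19908 = 27200*(-41950) - 120*1/19908 = -1141040000 - 10/1659 = -1892985360010/1659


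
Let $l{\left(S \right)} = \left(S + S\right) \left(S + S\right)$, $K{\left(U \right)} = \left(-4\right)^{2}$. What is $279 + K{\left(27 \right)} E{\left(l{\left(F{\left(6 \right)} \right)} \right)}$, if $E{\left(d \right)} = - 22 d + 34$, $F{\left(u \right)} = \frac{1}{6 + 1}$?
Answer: $\frac{38919}{49} \approx 794.27$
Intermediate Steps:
$K{\left(U \right)} = 16$
$F{\left(u \right)} = \frac{1}{7}$
$l{\left(S \right)} = 4 S^{2}$ ($l{\left(S \right)} = 2 S 2 S = 4 S^{2}$)
$E{\left(d \right)} = 34 - 22 d$
$279 + K{\left(27 \right)} E{\left(l{\left(F{\left(6 \right)} \right)} \right)} = 279 + 16 \left(34 - 22 \cdot \frac{4}{49}\right) = 279 + 16 \left(34 - 22 \cdot 4 \cdot \frac{1}{49}\right) = 279 + 16 \left(34 - \frac{88}{49}\right) = 279 + 16 \cdot \frac{1578}{49} = 279 + \frac{25248}{49} = \frac{38919}{49}$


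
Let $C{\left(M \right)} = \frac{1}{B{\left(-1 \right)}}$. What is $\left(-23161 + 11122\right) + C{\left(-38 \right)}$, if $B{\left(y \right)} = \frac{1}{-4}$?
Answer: $-12043$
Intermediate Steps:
$B{\left(y \right)} = - \frac{1}{4}$
$C{\left(M \right)} = -4$ ($C{\left(M \right)} = \frac{1}{- \frac{1}{4}} = -4$)
$\left(-23161 + 11122\right) + C{\left(-38 \right)} = \left(-23161 + 11122\right) - 4 = -12039 - 4 = -12043$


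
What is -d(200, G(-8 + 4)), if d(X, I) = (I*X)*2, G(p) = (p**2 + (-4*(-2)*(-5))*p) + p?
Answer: -68800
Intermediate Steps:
G(p) = p**2 - 39*p (G(p) = (p**2 + (8*(-5))*p) + p = (p**2 - 40*p) + p = p**2 - 39*p)
d(X, I) = 2*I*X
-d(200, G(-8 + 4)) = -2*(-8 + 4)*(-39 + (-8 + 4))*200 = -2*(-4*(-39 - 4))*200 = -2*(-4*(-43))*200 = -2*172*200 = -1*68800 = -68800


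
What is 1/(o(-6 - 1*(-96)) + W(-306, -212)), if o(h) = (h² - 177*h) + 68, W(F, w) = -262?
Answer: -1/8024 ≈ -0.00012463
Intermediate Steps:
o(h) = 68 + h² - 177*h
1/(o(-6 - 1*(-96)) + W(-306, -212)) = 1/((68 + (-6 - 1*(-96))² - 177*(-6 - 1*(-96))) - 262) = 1/((68 + (-6 + 96)² - 177*(-6 + 96)) - 262) = 1/((68 + 90² - 177*90) - 262) = 1/((68 + 8100 - 15930) - 262) = 1/(-7762 - 262) = 1/(-8024) = -1/8024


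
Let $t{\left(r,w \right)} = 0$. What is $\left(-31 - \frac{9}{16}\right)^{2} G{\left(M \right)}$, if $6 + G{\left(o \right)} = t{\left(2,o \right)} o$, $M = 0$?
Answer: $- \frac{765075}{128} \approx -5977.1$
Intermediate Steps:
$G{\left(o \right)} = -6$ ($G{\left(o \right)} = -6 + 0 o = -6 + 0 = -6$)
$\left(-31 - \frac{9}{16}\right)^{2} G{\left(M \right)} = \left(-31 - \frac{9}{16}\right)^{2} \left(-6\right) = \left(- \frac{505}{16}\right)^{2} \left(-6\right) = \frac{255025}{256} \left(-6\right) = - \frac{765075}{128}$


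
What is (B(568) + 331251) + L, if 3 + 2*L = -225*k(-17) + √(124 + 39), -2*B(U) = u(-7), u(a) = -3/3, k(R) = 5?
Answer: 661375/2 + √163/2 ≈ 3.3069e+5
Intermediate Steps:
u(a) = -1 (u(a) = -3*⅓ = -1)
B(U) = ½ (B(U) = -½*(-1) = ½)
L = -564 + √163/2 (L = -3/2 + (-225*5 + √(124 + 39))/2 = -3/2 + (-1125 + √163)/2 = -3/2 + (-1125/2 + √163/2) = -564 + √163/2 ≈ -557.62)
(B(568) + 331251) + L = (½ + 331251) + (-564 + √163/2) = 662503/2 + (-564 + √163/2) = 661375/2 + √163/2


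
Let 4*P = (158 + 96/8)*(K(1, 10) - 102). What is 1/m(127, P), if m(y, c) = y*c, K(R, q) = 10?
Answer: -1/496570 ≈ -2.0138e-6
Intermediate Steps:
P = -3910 (P = ((158 + 96/8)*(10 - 102))/4 = ((158 + 96*(⅛))*(-92))/4 = ((158 + 12)*(-92))/4 = (170*(-92))/4 = (¼)*(-15640) = -3910)
m(y, c) = c*y
1/m(127, P) = 1/(-3910*127) = 1/(-496570) = -1/496570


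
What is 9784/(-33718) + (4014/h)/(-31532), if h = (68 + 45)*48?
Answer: -139457386447/480564581152 ≈ -0.29019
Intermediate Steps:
h = 5424 (h = 113*48 = 5424)
9784/(-33718) + (4014/h)/(-31532) = 9784/(-33718) + (4014/5424)/(-31532) = 9784*(-1/33718) + (4014*(1/5424))*(-1/31532) = -4892/16859 + (669/904)*(-1/31532) = -4892/16859 - 669/28504928 = -139457386447/480564581152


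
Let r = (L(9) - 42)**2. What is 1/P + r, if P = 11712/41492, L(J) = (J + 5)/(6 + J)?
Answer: 371127031/219600 ≈ 1690.0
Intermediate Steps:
L(J) = (5 + J)/(6 + J)
P = 2928/10373 (P = 11712*(1/41492) = 2928/10373 ≈ 0.28227)
r = 379456/225 (r = ((5 + 9)/(6 + 9) - 42)**2 = (14/15 - 42)**2 = (-616/15)**2 = 379456/225 ≈ 1686.5)
1/P + r = 1/(2928/10373) + 379456/225 = 10373/2928 + 379456/225 = 371127031/219600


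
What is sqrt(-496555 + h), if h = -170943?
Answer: I*sqrt(667498) ≈ 817.01*I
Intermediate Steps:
sqrt(-496555 + h) = sqrt(-496555 - 170943) = sqrt(-667498) = I*sqrt(667498)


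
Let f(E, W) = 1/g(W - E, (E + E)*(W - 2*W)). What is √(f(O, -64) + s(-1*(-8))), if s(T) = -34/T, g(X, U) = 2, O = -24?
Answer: I*√15/2 ≈ 1.9365*I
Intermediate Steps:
f(E, W) = ½ (f(E, W) = 1/2 = ½)
√(f(O, -64) + s(-1*(-8))) = √(½ - 34/((-1*(-8)))) = √(½ - 34/8) = √(½ - 34*⅛) = √(½ - 17/4) = √(-15/4) = I*√15/2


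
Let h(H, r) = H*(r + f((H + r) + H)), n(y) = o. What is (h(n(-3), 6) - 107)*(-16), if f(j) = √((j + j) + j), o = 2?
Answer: 1520 - 32*√30 ≈ 1344.7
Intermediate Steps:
n(y) = 2
f(j) = √3*√j (f(j) = √(2*j + j) = √(3*j) = √3*√j)
h(H, r) = H*(r + √3*√(r + 2*H)) (h(H, r) = H*(r + √3*√((H + r) + H)) = H*(r + √3*√(r + 2*H)))
(h(n(-3), 6) - 107)*(-16) = (2*(6 + √(3*6 + 6*2)) - 107)*(-16) = (2*(6 + √(18 + 12)) - 107)*(-16) = (2*(6 + √30) - 107)*(-16) = ((12 + 2*√30) - 107)*(-16) = (-95 + 2*√30)*(-16) = 1520 - 32*√30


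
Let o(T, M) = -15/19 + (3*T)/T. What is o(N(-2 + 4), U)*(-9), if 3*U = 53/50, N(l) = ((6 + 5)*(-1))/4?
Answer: -378/19 ≈ -19.895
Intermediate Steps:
N(l) = -11/4 (N(l) = (11*(-1))*(¼) = -11*¼ = -11/4)
U = 53/150 (U = (53/50)/3 = (53*(1/50))/3 = (⅓)*(53/50) = 53/150 ≈ 0.35333)
o(T, M) = 42/19 (o(T, M) = -15*1/19 + 3 = -15/19 + 3 = 42/19)
o(N(-2 + 4), U)*(-9) = (42/19)*(-9) = -378/19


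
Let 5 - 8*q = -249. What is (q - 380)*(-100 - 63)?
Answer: 227059/4 ≈ 56765.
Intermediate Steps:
q = 127/4 (q = 5/8 - ⅛*(-249) = 5/8 + 249/8 = 127/4 ≈ 31.750)
(q - 380)*(-100 - 63) = (127/4 - 380)*(-100 - 63) = -1393/4*(-163) = 227059/4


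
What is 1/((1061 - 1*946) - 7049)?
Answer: -1/6934 ≈ -0.00014422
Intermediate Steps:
1/((1061 - 1*946) - 7049) = 1/((1061 - 946) - 7049) = 1/(115 - 7049) = 1/(-6934) = -1/6934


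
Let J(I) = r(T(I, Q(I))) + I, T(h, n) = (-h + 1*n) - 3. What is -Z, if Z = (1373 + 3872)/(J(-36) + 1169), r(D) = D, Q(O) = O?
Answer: -1049/226 ≈ -4.6416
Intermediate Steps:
T(h, n) = -3 + n - h (T(h, n) = (-h + n) - 3 = (n - h) - 3 = -3 + n - h)
J(I) = -3 + I (J(I) = (-3 + I - I) + I = -3 + I)
Z = 1049/226 (Z = (1373 + 3872)/((-3 - 36) + 1169) = 5245/(-39 + 1169) = 5245/1130 = 5245*(1/1130) = 1049/226 ≈ 4.6416)
-Z = -1*1049/226 = -1049/226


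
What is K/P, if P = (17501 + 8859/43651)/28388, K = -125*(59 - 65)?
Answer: 92937344100/76394501 ≈ 1216.5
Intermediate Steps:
K = 750 (K = -125*(-6) = 750)
P = 381972505/619582294 (P = (17501 + 8859*(1/43651))*(1/28388) = (17501 + 8859/43651)*(1/28388) = (763945010/43651)*(1/28388) = 381972505/619582294 ≈ 0.61650)
K/P = 750/(381972505/619582294) = 750*(619582294/381972505) = 92937344100/76394501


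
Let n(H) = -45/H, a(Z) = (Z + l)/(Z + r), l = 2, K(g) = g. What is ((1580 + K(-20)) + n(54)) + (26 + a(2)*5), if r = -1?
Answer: 9631/6 ≈ 1605.2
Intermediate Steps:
a(Z) = (2 + Z)/(-1 + Z) (a(Z) = (Z + 2)/(Z - 1) = (2 + Z)/(-1 + Z))
((1580 + K(-20)) + n(54)) + (26 + a(2)*5) = ((1580 - 20) - 45/54) + (26 + ((2 + 2)/(-1 + 2))*5) = (1560 - 45*1/54) + (26 + (4/1)*5) = (1560 - ⅚) + (26 + (1*4)*5) = 9355/6 + (26 + 4*5) = 9355/6 + (26 + 20) = 9355/6 + 46 = 9631/6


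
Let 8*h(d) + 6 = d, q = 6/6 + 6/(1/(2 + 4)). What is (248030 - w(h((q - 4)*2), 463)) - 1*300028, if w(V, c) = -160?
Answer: -51838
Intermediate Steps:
q = 37 (q = 6*(1/6) + 6/(1/6) = 1 + 6/(1/6) = 1 + 6*6 = 1 + 36 = 37)
h(d) = -3/4 + d/8
(248030 - w(h((q - 4)*2), 463)) - 1*300028 = (248030 - 1*(-160)) - 1*300028 = (248030 + 160) - 300028 = 248190 - 300028 = -51838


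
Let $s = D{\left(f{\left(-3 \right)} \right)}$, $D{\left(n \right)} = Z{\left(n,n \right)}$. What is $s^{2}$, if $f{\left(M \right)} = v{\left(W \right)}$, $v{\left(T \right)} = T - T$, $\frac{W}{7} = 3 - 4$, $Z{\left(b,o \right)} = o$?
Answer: $0$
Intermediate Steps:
$W = -7$ ($W = 7 \left(3 - 4\right) = 7 \left(-1\right) = -7$)
$v{\left(T \right)} = 0$
$f{\left(M \right)} = 0$
$D{\left(n \right)} = n$
$s = 0$
$s^{2} = 0^{2} = 0$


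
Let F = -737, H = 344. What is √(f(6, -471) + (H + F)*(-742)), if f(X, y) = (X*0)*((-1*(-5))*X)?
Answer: √291606 ≈ 540.01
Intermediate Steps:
f(X, y) = 0 (f(X, y) = 0*(5*X) = 0)
√(f(6, -471) + (H + F)*(-742)) = √(0 + (344 - 737)*(-742)) = √(0 - 393*(-742)) = √(0 + 291606) = √291606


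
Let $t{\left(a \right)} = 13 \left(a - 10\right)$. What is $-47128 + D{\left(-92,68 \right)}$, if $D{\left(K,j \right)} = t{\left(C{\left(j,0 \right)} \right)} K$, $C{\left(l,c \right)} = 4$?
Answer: $-39952$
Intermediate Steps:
$t{\left(a \right)} = -130 + 13 a$ ($t{\left(a \right)} = 13 \left(-10 + a\right) = -130 + 13 a$)
$D{\left(K,j \right)} = - 78 K$ ($D{\left(K,j \right)} = \left(-130 + 13 \cdot 4\right) K = \left(-130 + 52\right) K = - 78 K$)
$-47128 + D{\left(-92,68 \right)} = -47128 - -7176 = -47128 + 7176 = -39952$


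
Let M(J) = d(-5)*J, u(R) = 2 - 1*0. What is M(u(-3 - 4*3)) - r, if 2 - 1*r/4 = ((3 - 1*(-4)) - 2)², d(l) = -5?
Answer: 82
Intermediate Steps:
u(R) = 2 (u(R) = 2 + 0 = 2)
M(J) = -5*J
r = -92 (r = 8 - 4*((3 - 1*(-4)) - 2)² = 8 - 4*((3 + 4) - 2)² = 8 - 4*(7 - 2)² = 8 - 4*5² = 8 - 4*25 = 8 - 100 = -92)
M(u(-3 - 4*3)) - r = -5*2 - 1*(-92) = -10 + 92 = 82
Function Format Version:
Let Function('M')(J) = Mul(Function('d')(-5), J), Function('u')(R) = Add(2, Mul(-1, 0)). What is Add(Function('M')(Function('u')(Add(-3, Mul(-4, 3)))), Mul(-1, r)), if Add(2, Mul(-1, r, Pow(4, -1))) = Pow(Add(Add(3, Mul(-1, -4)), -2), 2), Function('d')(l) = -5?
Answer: 82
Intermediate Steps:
Function('u')(R) = 2 (Function('u')(R) = Add(2, 0) = 2)
Function('M')(J) = Mul(-5, J)
r = -92 (r = Add(8, Mul(-4, Pow(Add(Add(3, Mul(-1, -4)), -2), 2))) = Add(8, Mul(-4, Pow(Add(Add(3, 4), -2), 2))) = Add(8, Mul(-4, Pow(Add(7, -2), 2))) = Add(8, Mul(-4, Pow(5, 2))) = Add(8, Mul(-4, 25)) = Add(8, -100) = -92)
Add(Function('M')(Function('u')(Add(-3, Mul(-4, 3)))), Mul(-1, r)) = Add(Mul(-5, 2), Mul(-1, -92)) = Add(-10, 92) = 82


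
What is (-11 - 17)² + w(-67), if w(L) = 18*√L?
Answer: 784 + 18*I*√67 ≈ 784.0 + 147.34*I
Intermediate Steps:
(-11 - 17)² + w(-67) = (-11 - 17)² + 18*√(-67) = (-28)² + 18*(I*√67) = 784 + 18*I*√67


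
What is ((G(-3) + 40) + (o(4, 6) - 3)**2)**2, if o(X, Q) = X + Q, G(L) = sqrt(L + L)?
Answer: (89 + I*sqrt(6))**2 ≈ 7915.0 + 436.01*I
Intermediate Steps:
G(L) = sqrt(2)*sqrt(L) (G(L) = sqrt(2*L) = sqrt(2)*sqrt(L))
o(X, Q) = Q + X
((G(-3) + 40) + (o(4, 6) - 3)**2)**2 = ((sqrt(2)*sqrt(-3) + 40) + ((6 + 4) - 3)**2)**2 = ((sqrt(2)*(I*sqrt(3)) + 40) + (10 - 3)**2)**2 = ((I*sqrt(6) + 40) + 7**2)**2 = ((40 + I*sqrt(6)) + 49)**2 = (89 + I*sqrt(6))**2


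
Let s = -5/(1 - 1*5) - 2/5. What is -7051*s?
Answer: -119867/20 ≈ -5993.4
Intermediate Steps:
s = 17/20 (s = -5/(1 - 5) - 2*1/5 = -5/(-4) - 2/5 = -5*(-1/4) - 2/5 = 5/4 - 2/5 = 17/20 ≈ 0.85000)
-7051*s = -7051*17/20 = -119867/20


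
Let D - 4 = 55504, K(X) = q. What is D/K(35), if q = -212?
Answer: -13877/53 ≈ -261.83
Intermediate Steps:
K(X) = -212
D = 55508 (D = 4 + 55504 = 55508)
D/K(35) = 55508/(-212) = 55508*(-1/212) = -13877/53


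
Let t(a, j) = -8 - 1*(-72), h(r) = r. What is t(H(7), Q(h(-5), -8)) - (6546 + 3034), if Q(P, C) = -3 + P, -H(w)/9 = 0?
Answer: -9516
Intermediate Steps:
H(w) = 0 (H(w) = -9*0 = 0)
t(a, j) = 64 (t(a, j) = -8 + 72 = 64)
t(H(7), Q(h(-5), -8)) - (6546 + 3034) = 64 - (6546 + 3034) = 64 - 1*9580 = 64 - 9580 = -9516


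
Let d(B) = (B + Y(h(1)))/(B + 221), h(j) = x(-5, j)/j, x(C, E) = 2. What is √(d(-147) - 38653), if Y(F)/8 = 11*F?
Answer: I*√211661682/74 ≈ 196.6*I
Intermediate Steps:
h(j) = 2/j
Y(F) = 88*F (Y(F) = 8*(11*F) = 88*F)
d(B) = (176 + B)/(221 + B) (d(B) = (B + 88*(2/1))/(B + 221) = (B + 88*(2*1))/(221 + B) = (B + 88*2)/(221 + B) = (B + 176)/(221 + B) = (176 + B)/(221 + B))
√(d(-147) - 38653) = √((176 - 147)/(221 - 147) - 38653) = √(29/74 - 38653) = √(-2860293/74) = I*√211661682/74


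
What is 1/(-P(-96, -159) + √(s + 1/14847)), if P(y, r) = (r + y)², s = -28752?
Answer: -965426175/62777263910318 - 7*I*√129344925729/62777263910318 ≈ -1.5379e-5 - 4.0102e-8*I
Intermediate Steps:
1/(-P(-96, -159) + √(s + 1/14847)) = 1/(-(-159 - 96)² + √(-28752 + 1/14847)) = 1/(-1*(-255)² + √(-28752 + 1/14847)) = 1/(-1*65025 + √(-426880943/14847)) = 1/(-65025 + I*√129344925729/2121)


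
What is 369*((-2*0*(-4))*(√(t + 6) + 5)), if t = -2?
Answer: 0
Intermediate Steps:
369*((-2*0*(-4))*(√(t + 6) + 5)) = 369*((-2*0*(-4))*(√(-2 + 6) + 5)) = 369*((0*(-4))*(√4 + 5)) = 369*(0*(2 + 5)) = 369*(0*7) = 369*0 = 0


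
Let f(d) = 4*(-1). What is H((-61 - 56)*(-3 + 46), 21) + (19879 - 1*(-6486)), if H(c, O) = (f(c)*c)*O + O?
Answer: 448990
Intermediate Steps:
f(d) = -4
H(c, O) = O - 4*O*c (H(c, O) = (-4*c)*O + O = -4*O*c + O = O - 4*O*c)
H((-61 - 56)*(-3 + 46), 21) + (19879 - 1*(-6486)) = 21*(1 - 4*(-61 - 56)*(-3 + 46)) + (19879 - 1*(-6486)) = 21*(1 - (-468)*43) + (19879 + 6486) = 21*(1 - 4*(-5031)) + 26365 = 21*(1 + 20124) + 26365 = 21*20125 + 26365 = 422625 + 26365 = 448990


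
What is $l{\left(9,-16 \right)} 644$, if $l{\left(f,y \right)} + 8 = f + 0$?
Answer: $644$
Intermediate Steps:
$l{\left(f,y \right)} = -8 + f$ ($l{\left(f,y \right)} = -8 + \left(f + 0\right) = -8 + f$)
$l{\left(9,-16 \right)} 644 = \left(-8 + 9\right) 644 = 1 \cdot 644 = 644$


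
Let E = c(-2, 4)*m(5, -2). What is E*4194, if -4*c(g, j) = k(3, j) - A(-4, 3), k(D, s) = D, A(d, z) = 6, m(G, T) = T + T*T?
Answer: 6291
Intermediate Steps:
m(G, T) = T + T²
c(g, j) = ¾ (c(g, j) = -(3 - 1*6)/4 = -(3 - 6)/4 = -¼*(-3) = ¾)
E = 3/2 (E = 3*(-2*(1 - 2))/4 = 3*(-2*(-1))/4 = (¾)*2 = 3/2 ≈ 1.5000)
E*4194 = (3/2)*4194 = 6291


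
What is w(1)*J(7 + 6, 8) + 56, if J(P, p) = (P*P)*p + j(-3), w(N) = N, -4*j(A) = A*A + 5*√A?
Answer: 5623/4 - 5*I*√3/4 ≈ 1405.8 - 2.1651*I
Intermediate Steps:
j(A) = -5*√A/4 - A²/4 (j(A) = -(A*A + 5*√A)/4 = -(A² + 5*√A)/4 = -5*√A/4 - A²/4)
J(P, p) = -9/4 + p*P² - 5*I*√3/4 (J(P, p) = (P*P)*p + (-5*I*√3/4 - ¼*(-3)²) = P²*p + (-5*I*√3/4 - ¼*9) = p*P² + (-5*I*√3/4 - 9/4) = p*P² + (-9/4 - 5*I*√3/4) = -9/4 + p*P² - 5*I*√3/4)
w(1)*J(7 + 6, 8) + 56 = 1*(-9/4 + 8*(7 + 6)² - 5*I*√3/4) + 56 = 1*(-9/4 + 8*13² - 5*I*√3/4) + 56 = 1*(-9/4 + 8*169 - 5*I*√3/4) + 56 = 1*(-9/4 + 1352 - 5*I*√3/4) + 56 = 1*(5399/4 - 5*I*√3/4) + 56 = (5399/4 - 5*I*√3/4) + 56 = 5623/4 - 5*I*√3/4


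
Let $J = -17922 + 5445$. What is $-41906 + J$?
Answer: $-54383$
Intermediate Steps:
$J = -12477$
$-41906 + J = -41906 - 12477 = -54383$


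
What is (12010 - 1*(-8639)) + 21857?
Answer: 42506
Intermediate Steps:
(12010 - 1*(-8639)) + 21857 = (12010 + 8639) + 21857 = 20649 + 21857 = 42506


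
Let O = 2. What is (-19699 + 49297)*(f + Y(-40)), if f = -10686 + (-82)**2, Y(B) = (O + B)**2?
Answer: -74527764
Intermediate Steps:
Y(B) = (2 + B)**2
f = -3962 (f = -10686 + 6724 = -3962)
(-19699 + 49297)*(f + Y(-40)) = (-19699 + 49297)*(-3962 + (2 - 40)**2) = 29598*(-3962 + (-38)**2) = 29598*(-3962 + 1444) = 29598*(-2518) = -74527764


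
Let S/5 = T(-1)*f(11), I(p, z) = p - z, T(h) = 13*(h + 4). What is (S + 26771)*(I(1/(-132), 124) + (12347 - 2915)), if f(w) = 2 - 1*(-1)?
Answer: 8402771545/33 ≈ 2.5463e+8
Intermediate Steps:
T(h) = 52 + 13*h (T(h) = 13*(4 + h) = 52 + 13*h)
f(w) = 3 (f(w) = 2 + 1 = 3)
S = 585 (S = 5*((52 + 13*(-1))*3) = 5*((52 - 13)*3) = 5*(39*3) = 5*117 = 585)
(S + 26771)*(I(1/(-132), 124) + (12347 - 2915)) = (585 + 26771)*((1/(-132) - 1*124) + (12347 - 2915)) = 27356*((-1/132 - 124) + 9432) = 27356*(-16369/132 + 9432) = 27356*(1228655/132) = 8402771545/33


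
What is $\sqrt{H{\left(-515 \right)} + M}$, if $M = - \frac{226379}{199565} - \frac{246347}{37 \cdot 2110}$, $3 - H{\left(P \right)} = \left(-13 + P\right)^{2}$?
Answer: $\frac{i \sqrt{2706867247777600483965570}}{3116007910} \approx 528.0 i$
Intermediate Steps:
$H{\left(P \right)} = 3 - \left(-13 + P\right)^{2}$
$M = - \frac{13367129517}{3116007910}$ ($M = \left(-226379\right) \frac{1}{199565} - \frac{246347}{78070} = - \frac{226379}{199565} - \frac{246347}{78070} = - \frac{13367129517}{3116007910} \approx -4.2898$)
$\sqrt{H{\left(-515 \right)} + M} = \sqrt{\left(3 - \left(-13 - 515\right)^{2}\right) - \frac{13367129517}{3116007910}} = \sqrt{\left(3 - \left(-528\right)^{2}\right) - \frac{13367129517}{3116007910}} = \sqrt{\left(3 - 278784\right) - \frac{13367129517}{3116007910}} = \sqrt{-278781 - \frac{13367129517}{3116007910}} = \sqrt{- \frac{868697168287227}{3116007910}} = \frac{i \sqrt{2706867247777600483965570}}{3116007910}$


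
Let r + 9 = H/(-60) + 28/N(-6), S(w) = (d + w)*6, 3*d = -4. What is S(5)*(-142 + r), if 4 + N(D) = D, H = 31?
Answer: -101849/30 ≈ -3395.0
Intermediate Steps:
d = -4/3 (d = (⅓)*(-4) = -4/3 ≈ -1.3333)
N(D) = -4 + D
S(w) = -8 + 6*w (S(w) = (-4/3 + w)*6 = -8 + 6*w)
r = -739/60 (r = -9 + (31/(-60) + 28/(-4 - 6)) = -9 + (31*(-1/60) + 28/(-10)) = -9 + (-31/60 + 28*(-⅒)) = -9 + (-31/60 - 14/5) = -9 - 199/60 = -739/60 ≈ -12.317)
S(5)*(-142 + r) = (-8 + 6*5)*(-142 - 739/60) = (-8 + 30)*(-9259/60) = 22*(-9259/60) = -101849/30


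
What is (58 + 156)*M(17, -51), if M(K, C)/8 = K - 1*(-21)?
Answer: 65056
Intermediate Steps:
M(K, C) = 168 + 8*K (M(K, C) = 8*(K - 1*(-21)) = 8*(K + 21) = 8*(21 + K) = 168 + 8*K)
(58 + 156)*M(17, -51) = (58 + 156)*(168 + 8*17) = 214*(168 + 136) = 214*304 = 65056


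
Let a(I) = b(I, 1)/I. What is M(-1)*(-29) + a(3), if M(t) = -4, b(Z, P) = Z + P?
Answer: 352/3 ≈ 117.33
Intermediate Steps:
b(Z, P) = P + Z
a(I) = (1 + I)/I
M(-1)*(-29) + a(3) = -4*(-29) + (1 + 3)/3 = 116 + (⅓)*4 = 116 + 4/3 = 352/3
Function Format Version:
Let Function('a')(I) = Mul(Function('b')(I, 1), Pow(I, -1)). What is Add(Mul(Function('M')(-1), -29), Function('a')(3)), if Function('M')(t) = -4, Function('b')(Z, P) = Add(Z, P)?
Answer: Rational(352, 3) ≈ 117.33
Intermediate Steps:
Function('b')(Z, P) = Add(P, Z)
Function('a')(I) = Mul(Pow(I, -1), Add(1, I)) (Function('a')(I) = Mul(Add(1, I), Pow(I, -1)) = Mul(Pow(I, -1), Add(1, I)))
Add(Mul(Function('M')(-1), -29), Function('a')(3)) = Add(Mul(-4, -29), Mul(Pow(3, -1), Add(1, 3))) = Add(116, Mul(Rational(1, 3), 4)) = Add(116, Rational(4, 3)) = Rational(352, 3)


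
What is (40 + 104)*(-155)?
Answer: -22320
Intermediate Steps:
(40 + 104)*(-155) = 144*(-155) = -22320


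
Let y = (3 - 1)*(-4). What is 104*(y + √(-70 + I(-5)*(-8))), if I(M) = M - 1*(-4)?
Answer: -832 + 104*I*√62 ≈ -832.0 + 818.9*I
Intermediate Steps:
I(M) = 4 + M (I(M) = M + 4 = 4 + M)
y = -8 (y = 2*(-4) = -8)
104*(y + √(-70 + I(-5)*(-8))) = 104*(-8 + √(-70 + (4 - 5)*(-8))) = 104*(-8 + √(-70 - 1*(-8))) = 104*(-8 + √(-70 + 8)) = 104*(-8 + √(-62)) = 104*(-8 + I*√62) = -832 + 104*I*√62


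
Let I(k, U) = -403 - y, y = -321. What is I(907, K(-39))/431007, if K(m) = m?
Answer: -82/431007 ≈ -0.00019025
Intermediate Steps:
I(k, U) = -82 (I(k, U) = -403 - 1*(-321) = -403 + 321 = -82)
I(907, K(-39))/431007 = -82/431007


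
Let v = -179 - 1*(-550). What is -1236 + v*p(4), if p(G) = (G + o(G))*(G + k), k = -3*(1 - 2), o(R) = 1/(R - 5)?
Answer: 6555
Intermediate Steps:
o(R) = 1/(-5 + R)
k = 3 (k = -3*(-1) = 3)
v = 371 (v = -179 + 550 = 371)
p(G) = (3 + G)*(G + 1/(-5 + G)) (p(G) = (G + 1/(-5 + G))*(G + 3) = (G + 1/(-5 + G))*(3 + G) = (3 + G)*(G + 1/(-5 + G)))
-1236 + v*p(4) = -1236 + 371*((3 + 4 + 4*(-5 + 4)*(3 + 4))/(-5 + 4)) = -1236 + 371*((3 + 4 + 4*(-1)*7)/(-1)) = -1236 + 371*(-(3 + 4 - 28)) = -1236 + 371*(-1*(-21)) = -1236 + 371*21 = -1236 + 7791 = 6555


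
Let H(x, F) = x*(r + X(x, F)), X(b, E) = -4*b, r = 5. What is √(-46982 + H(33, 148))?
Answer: I*√51173 ≈ 226.21*I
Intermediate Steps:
H(x, F) = x*(5 - 4*x)
√(-46982 + H(33, 148)) = √(-46982 + 33*(5 - 4*33)) = √(-46982 + 33*(5 - 132)) = √(-46982 + 33*(-127)) = √(-46982 - 4191) = √(-51173) = I*√51173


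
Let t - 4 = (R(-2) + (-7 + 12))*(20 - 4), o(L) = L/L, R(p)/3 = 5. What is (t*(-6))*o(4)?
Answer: -1944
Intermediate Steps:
R(p) = 15 (R(p) = 3*5 = 15)
o(L) = 1
t = 324 (t = 4 + (15 + (-7 + 12))*(20 - 4) = 4 + (15 + 5)*16 = 4 + 20*16 = 4 + 320 = 324)
(t*(-6))*o(4) = (324*(-6))*1 = -1944*1 = -1944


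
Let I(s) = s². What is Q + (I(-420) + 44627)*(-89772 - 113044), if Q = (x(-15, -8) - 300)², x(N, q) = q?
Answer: -44827717168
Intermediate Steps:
Q = 94864 (Q = (-8 - 300)² = (-308)² = 94864)
Q + (I(-420) + 44627)*(-89772 - 113044) = 94864 + ((-420)² + 44627)*(-89772 - 113044) = 94864 + (176400 + 44627)*(-202816) = 94864 + 221027*(-202816) = 94864 - 44827812032 = -44827717168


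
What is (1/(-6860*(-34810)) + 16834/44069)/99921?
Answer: 4019902008469/1051521377878133400 ≈ 3.8229e-6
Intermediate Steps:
(1/(-6860*(-34810)) + 16834/44069)/99921 = (-1/6860*(-1/34810) + 16834*(1/44069))*(1/99921) = (1/238796600 + 16834/44069)*(1/99921) = (4019902008469/10523527365400)*(1/99921) = 4019902008469/1051521377878133400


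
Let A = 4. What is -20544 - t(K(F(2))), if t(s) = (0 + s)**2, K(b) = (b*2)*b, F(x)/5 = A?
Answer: -660544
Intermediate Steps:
F(x) = 20 (F(x) = 5*4 = 20)
K(b) = 2*b**2 (K(b) = (2*b)*b = 2*b**2)
t(s) = s**2
-20544 - t(K(F(2))) = -20544 - (2*20**2)**2 = -20544 - (2*400)**2 = -20544 - 1*800**2 = -20544 - 1*640000 = -20544 - 640000 = -660544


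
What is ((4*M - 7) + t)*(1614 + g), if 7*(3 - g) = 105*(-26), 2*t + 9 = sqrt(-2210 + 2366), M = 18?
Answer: 242847/2 + 2007*sqrt(39) ≈ 1.3396e+5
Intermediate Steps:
t = -9/2 + sqrt(39) (t = -9/2 + sqrt(-2210 + 2366)/2 = -9/2 + sqrt(156)/2 = -9/2 + (2*sqrt(39))/2 = -9/2 + sqrt(39) ≈ 1.7450)
g = 393 (g = 3 - 15*(-26) = 3 - 1/7*(-2730) = 3 + 390 = 393)
((4*M - 7) + t)*(1614 + g) = ((4*18 - 7) + (-9/2 + sqrt(39)))*(1614 + 393) = ((72 - 7) + (-9/2 + sqrt(39)))*2007 = (65 + (-9/2 + sqrt(39)))*2007 = (121/2 + sqrt(39))*2007 = 242847/2 + 2007*sqrt(39)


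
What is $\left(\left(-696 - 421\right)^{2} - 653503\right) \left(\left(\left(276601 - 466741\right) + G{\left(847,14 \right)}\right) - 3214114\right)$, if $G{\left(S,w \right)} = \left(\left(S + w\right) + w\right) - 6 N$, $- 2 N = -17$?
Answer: $-2022270457980$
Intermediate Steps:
$N = \frac{17}{2}$ ($N = \left(- \frac{1}{2}\right) \left(-17\right) = \frac{17}{2} \approx 8.5$)
$G{\left(S,w \right)} = -51 + S + 2 w$ ($G{\left(S,w \right)} = \left(\left(S + w\right) + w\right) - 51 = \left(S + 2 w\right) - 51 = -51 + S + 2 w$)
$\left(\left(-696 - 421\right)^{2} - 653503\right) \left(\left(\left(276601 - 466741\right) + G{\left(847,14 \right)}\right) - 3214114\right) = \left(\left(-696 - 421\right)^{2} - 653503\right) \left(\left(\left(276601 - 466741\right) + \left(-51 + 847 + 2 \cdot 14\right)\right) - 3214114\right) = \left(\left(-1117\right)^{2} - 653503\right) \left(\left(-190140 + \left(-51 + 847 + 28\right)\right) - 3214114\right) = \left(1247689 - 653503\right) \left(\left(-190140 + 824\right) - 3214114\right) = 594186 \left(-189316 - 3214114\right) = 594186 \left(-3403430\right) = -2022270457980$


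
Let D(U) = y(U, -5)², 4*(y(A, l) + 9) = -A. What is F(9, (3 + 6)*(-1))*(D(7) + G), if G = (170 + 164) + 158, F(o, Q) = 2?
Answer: 9721/8 ≈ 1215.1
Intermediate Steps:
G = 492 (G = 334 + 158 = 492)
y(A, l) = -9 - A/4 (y(A, l) = -9 + (-A)/4 = -9 - A/4)
D(U) = (-9 - U/4)²
F(9, (3 + 6)*(-1))*(D(7) + G) = 2*((36 + 7)²/16 + 492) = 2*((1/16)*43² + 492) = 2*((1/16)*1849 + 492) = 2*(1849/16 + 492) = 2*(9721/16) = 9721/8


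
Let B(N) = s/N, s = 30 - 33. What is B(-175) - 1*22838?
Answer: -3996647/175 ≈ -22838.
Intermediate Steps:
s = -3
B(N) = -3/N
B(-175) - 1*22838 = -3/(-175) - 1*22838 = -3*(-1/175) - 22838 = 3/175 - 22838 = -3996647/175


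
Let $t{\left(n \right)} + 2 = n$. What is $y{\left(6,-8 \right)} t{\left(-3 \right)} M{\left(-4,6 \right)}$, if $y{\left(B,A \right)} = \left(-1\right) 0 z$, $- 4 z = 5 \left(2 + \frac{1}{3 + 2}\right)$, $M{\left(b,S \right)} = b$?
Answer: $0$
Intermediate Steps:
$t{\left(n \right)} = -2 + n$
$z = - \frac{11}{4}$ ($z = - \frac{5 \left(2 + \frac{1}{3 + 2}\right)}{4} = - \frac{5 \left(2 + \frac{1}{5}\right)}{4} = - \frac{5 \cdot \frac{11}{5}}{4} = \left(- \frac{1}{4}\right) 11 = - \frac{11}{4} \approx -2.75$)
$y{\left(B,A \right)} = 0$ ($y{\left(B,A \right)} = \left(-1\right) 0 \left(- \frac{11}{4}\right) = 0 \left(- \frac{11}{4}\right) = 0$)
$y{\left(6,-8 \right)} t{\left(-3 \right)} M{\left(-4,6 \right)} = 0 \left(-2 - 3\right) \left(-4\right) = 0 \left(\left(-5\right) \left(-4\right)\right) = 0 \cdot 20 = 0$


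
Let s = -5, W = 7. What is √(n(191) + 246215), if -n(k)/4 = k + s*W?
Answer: √245591 ≈ 495.57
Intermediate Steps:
n(k) = 140 - 4*k (n(k) = -4*(k - 5*7) = -4*(k - 35) = -4*(-35 + k) = 140 - 4*k)
√(n(191) + 246215) = √((140 - 4*191) + 246215) = √((140 - 764) + 246215) = √(-624 + 246215) = √245591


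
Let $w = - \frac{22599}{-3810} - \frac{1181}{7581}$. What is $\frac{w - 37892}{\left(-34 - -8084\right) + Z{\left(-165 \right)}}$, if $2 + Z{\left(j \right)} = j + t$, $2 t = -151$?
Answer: $- \frac{364763642237}{75169595025} \approx -4.8525$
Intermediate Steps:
$t = - \frac{151}{2}$ ($t = \frac{1}{2} \left(-151\right) = - \frac{151}{2} \approx -75.5$)
$Z{\left(j \right)} = - \frac{155}{2} + j$ ($Z{\left(j \right)} = -2 + \left(j - \frac{151}{2}\right) = -2 + \left(- \frac{151}{2} + j\right) = - \frac{155}{2} + j$)
$w = \frac{55607803}{9627870}$ ($w = \left(-22599\right) \left(- \frac{1}{3810}\right) - \frac{1181}{7581} = \frac{7533}{1270} - \frac{1181}{7581} = \frac{55607803}{9627870} \approx 5.7757$)
$\frac{w - 37892}{\left(-34 - -8084\right) + Z{\left(-165 \right)}} = \frac{\frac{55607803}{9627870} - 37892}{\left(-34 - -8084\right) - \frac{485}{2}} = - \frac{364763642237}{9627870 \left(\left(-34 + 8084\right) - \frac{485}{2}\right)} = - \frac{364763642237}{9627870 \left(8050 - \frac{485}{2}\right)} = - \frac{364763642237}{9627870 \cdot \frac{15615}{2}} = \left(- \frac{364763642237}{9627870}\right) \frac{2}{15615} = - \frac{364763642237}{75169595025}$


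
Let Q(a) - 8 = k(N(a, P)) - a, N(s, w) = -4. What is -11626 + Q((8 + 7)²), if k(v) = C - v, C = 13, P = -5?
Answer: -11826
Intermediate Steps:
k(v) = 13 - v
Q(a) = 25 - a (Q(a) = 8 + ((13 - 1*(-4)) - a) = 8 + ((13 + 4) - a) = 8 + (17 - a) = 25 - a)
-11626 + Q((8 + 7)²) = -11626 + (25 - (8 + 7)²) = -11626 + (25 - 1*15²) = -11626 + (25 - 1*225) = -11626 + (25 - 225) = -11626 - 200 = -11826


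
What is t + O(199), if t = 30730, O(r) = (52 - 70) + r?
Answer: 30911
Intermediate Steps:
O(r) = -18 + r
t + O(199) = 30730 + (-18 + 199) = 30730 + 181 = 30911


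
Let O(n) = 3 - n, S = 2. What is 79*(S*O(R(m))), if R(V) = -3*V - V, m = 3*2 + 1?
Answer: 4898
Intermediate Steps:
m = 7 (m = 6 + 1 = 7)
R(V) = -4*V
79*(S*O(R(m))) = 79*(2*(3 - (-4)*7)) = 79*(2*(3 - 1*(-28))) = 79*(2*(3 + 28)) = 79*(2*31) = 79*62 = 4898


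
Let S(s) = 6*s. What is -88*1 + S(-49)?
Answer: -382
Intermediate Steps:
-88*1 + S(-49) = -88*1 + 6*(-49) = -88 - 294 = -382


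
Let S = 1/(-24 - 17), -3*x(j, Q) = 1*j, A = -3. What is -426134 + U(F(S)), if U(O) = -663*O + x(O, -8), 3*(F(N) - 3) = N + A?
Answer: -157730996/369 ≈ -4.2746e+5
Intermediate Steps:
x(j, Q) = -j/3
S = -1/41 (S = 1/(-41) = -1/41 ≈ -0.024390)
F(N) = 2 + N/3 (F(N) = 3 + (N - 3)/3 = 3 + (-3 + N)/3 = 3 + (-1 + N/3) = 2 + N/3)
U(O) = -1990*O/3 (U(O) = -663*O - O/3 = -1990*O/3)
-426134 + U(F(S)) = -426134 - 1990*(2 + (1/3)*(-1/41))/3 = -426134 - 1990*(2 - 1/123)/3 = -426134 - 1990/3*245/123 = -426134 - 487550/369 = -157730996/369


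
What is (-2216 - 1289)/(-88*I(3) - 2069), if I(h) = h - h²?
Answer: 3505/1541 ≈ 2.2745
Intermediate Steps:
(-2216 - 1289)/(-88*I(3) - 2069) = (-2216 - 1289)/(-264*(1 - 1*3) - 2069) = -3505/(-264*(1 - 3) - 2069) = -3505/(-264*(-2) - 2069) = -3505/(-88*(-6) - 2069) = -3505/(528 - 2069) = -3505/(-1541) = -3505*(-1/1541) = 3505/1541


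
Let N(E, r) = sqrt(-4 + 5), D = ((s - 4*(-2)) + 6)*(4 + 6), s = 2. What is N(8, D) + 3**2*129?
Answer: 1162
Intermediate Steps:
D = 160 (D = ((2 - 4*(-2)) + 6)*(4 + 6) = ((2 + 8) + 6)*10 = (10 + 6)*10 = 16*10 = 160)
N(E, r) = 1 (N(E, r) = sqrt(1) = 1)
N(8, D) + 3**2*129 = 1 + 3**2*129 = 1 + 9*129 = 1 + 1161 = 1162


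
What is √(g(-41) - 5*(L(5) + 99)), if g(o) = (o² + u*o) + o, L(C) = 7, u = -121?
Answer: √6071 ≈ 77.917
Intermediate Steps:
g(o) = o² - 120*o (g(o) = (o² - 121*o) + o = o² - 120*o)
√(g(-41) - 5*(L(5) + 99)) = √(-41*(-120 - 41) - 5*(7 + 99)) = √(-41*(-161) - 5*106) = √(6601 - 530) = √6071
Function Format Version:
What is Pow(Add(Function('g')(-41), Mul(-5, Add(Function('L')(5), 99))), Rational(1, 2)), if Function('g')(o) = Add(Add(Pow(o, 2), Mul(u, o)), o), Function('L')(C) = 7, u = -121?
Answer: Pow(6071, Rational(1, 2)) ≈ 77.917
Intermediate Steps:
Function('g')(o) = Add(Pow(o, 2), Mul(-120, o)) (Function('g')(o) = Add(Add(Pow(o, 2), Mul(-121, o)), o) = Add(Pow(o, 2), Mul(-120, o)))
Pow(Add(Function('g')(-41), Mul(-5, Add(Function('L')(5), 99))), Rational(1, 2)) = Pow(Add(Mul(-41, Add(-120, -41)), Mul(-5, Add(7, 99))), Rational(1, 2)) = Pow(Add(Mul(-41, -161), Mul(-5, 106)), Rational(1, 2)) = Pow(Add(6601, -530), Rational(1, 2)) = Pow(6071, Rational(1, 2))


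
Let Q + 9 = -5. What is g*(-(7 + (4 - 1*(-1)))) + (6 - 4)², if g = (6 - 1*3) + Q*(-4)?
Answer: -704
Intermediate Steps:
Q = -14 (Q = -9 - 5 = -14)
g = 59 (g = (6 - 1*3) - 14*(-4) = (6 - 3) + 56 = 3 + 56 = 59)
g*(-(7 + (4 - 1*(-1)))) + (6 - 4)² = 59*(-(7 + (4 - 1*(-1)))) + (6 - 4)² = 59*(-(7 + (4 + 1))) + 2² = 59*(-(7 + 5)) + 4 = 59*(-1*12) + 4 = 59*(-12) + 4 = -708 + 4 = -704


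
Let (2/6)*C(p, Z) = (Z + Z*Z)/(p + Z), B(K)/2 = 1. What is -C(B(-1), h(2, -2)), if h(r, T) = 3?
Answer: -36/5 ≈ -7.2000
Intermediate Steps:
B(K) = 2 (B(K) = 2*1 = 2)
C(p, Z) = 3*(Z + Z²)/(Z + p) (C(p, Z) = 3*((Z + Z*Z)/(p + Z)) = 3*((Z + Z²)/(Z + p)) = 3*(Z + Z²)/(Z + p))
-C(B(-1), h(2, -2)) = -3*3*(1 + 3)/(3 + 2) = -3*3*4/5 = -1*36/5 = -36/5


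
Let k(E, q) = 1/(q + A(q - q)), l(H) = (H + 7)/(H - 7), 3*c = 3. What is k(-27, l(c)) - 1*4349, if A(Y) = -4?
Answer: -69587/16 ≈ -4349.2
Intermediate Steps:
c = 1 (c = (⅓)*3 = 1)
l(H) = (7 + H)/(-7 + H)
k(E, q) = 1/(-4 + q) (k(E, q) = 1/(q - 4) = 1/(-4 + q))
k(-27, l(c)) - 1*4349 = 1/(-4 + (7 + 1)/(-7 + 1)) - 1*4349 = 1/(-4 + 8/(-6)) - 4349 = 1/(-4 - ⅙*8) - 4349 = 1/(-4 - 4/3) - 4349 = 1/(-16/3) - 4349 = -3/16 - 4349 = -69587/16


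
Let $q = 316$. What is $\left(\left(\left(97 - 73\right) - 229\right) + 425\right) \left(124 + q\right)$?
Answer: $96800$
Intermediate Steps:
$\left(\left(\left(97 - 73\right) - 229\right) + 425\right) \left(124 + q\right) = \left(\left(\left(97 - 73\right) - 229\right) + 425\right) \left(124 + 316\right) = \left(\left(\left(97 - 73\right) - 229\right) + 425\right) 440 = \left(\left(24 - 229\right) + 425\right) 440 = \left(-205 + 425\right) 440 = 220 \cdot 440 = 96800$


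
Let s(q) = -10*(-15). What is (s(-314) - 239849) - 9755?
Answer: -249454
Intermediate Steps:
s(q) = 150
(s(-314) - 239849) - 9755 = (150 - 239849) - 9755 = -239699 - 9755 = -249454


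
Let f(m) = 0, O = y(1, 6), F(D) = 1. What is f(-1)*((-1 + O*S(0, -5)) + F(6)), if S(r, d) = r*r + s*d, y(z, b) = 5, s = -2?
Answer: 0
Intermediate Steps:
O = 5
S(r, d) = r**2 - 2*d (S(r, d) = r*r - 2*d = r**2 - 2*d)
f(-1)*((-1 + O*S(0, -5)) + F(6)) = 0*((-1 + 5*(0**2 - 2*(-5))) + 1) = 0*((-1 + 5*(0 + 10)) + 1) = 0*((-1 + 5*10) + 1) = 0*((-1 + 50) + 1) = 0*(49 + 1) = 0*50 = 0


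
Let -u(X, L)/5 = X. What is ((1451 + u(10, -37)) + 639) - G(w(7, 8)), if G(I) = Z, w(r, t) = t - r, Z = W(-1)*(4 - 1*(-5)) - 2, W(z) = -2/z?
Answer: 2024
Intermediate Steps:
u(X, L) = -5*X
Z = 16 (Z = (-2/(-1))*(4 - 1*(-5)) - 2 = (-2*(-1))*(4 + 5) - 2 = 2*9 - 2 = 18 - 2 = 16)
G(I) = 16
((1451 + u(10, -37)) + 639) - G(w(7, 8)) = ((1451 - 5*10) + 639) - 1*16 = ((1451 - 50) + 639) - 16 = (1401 + 639) - 16 = 2040 - 16 = 2024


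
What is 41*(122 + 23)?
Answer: 5945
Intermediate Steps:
41*(122 + 23) = 41*145 = 5945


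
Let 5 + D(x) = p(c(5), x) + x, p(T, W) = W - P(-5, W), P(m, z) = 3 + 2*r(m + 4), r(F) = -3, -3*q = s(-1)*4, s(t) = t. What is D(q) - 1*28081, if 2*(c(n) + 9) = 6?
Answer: -84241/3 ≈ -28080.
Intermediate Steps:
c(n) = -6 (c(n) = -9 + (½)*6 = -9 + 3 = -6)
q = 4/3 (q = -(-1)*4/3 = -⅓*(-4) = 4/3 ≈ 1.3333)
P(m, z) = -3 (P(m, z) = 3 + 2*(-3) = 3 - 6 = -3)
p(T, W) = 3 + W (p(T, W) = W - 1*(-3) = W + 3 = 3 + W)
D(x) = -2 + 2*x (D(x) = -5 + ((3 + x) + x) = -5 + (3 + 2*x) = -2 + 2*x)
D(q) - 1*28081 = (-2 + 2*(4/3)) - 1*28081 = (-2 + 8/3) - 28081 = ⅔ - 28081 = -84241/3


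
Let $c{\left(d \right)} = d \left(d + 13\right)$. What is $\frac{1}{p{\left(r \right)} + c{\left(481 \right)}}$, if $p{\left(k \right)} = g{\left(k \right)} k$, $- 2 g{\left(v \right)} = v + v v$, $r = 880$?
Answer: $- \frac{1}{340885586} \approx -2.9335 \cdot 10^{-9}$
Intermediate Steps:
$g{\left(v \right)} = - \frac{v}{2} - \frac{v^{2}}{2}$ ($g{\left(v \right)} = - \frac{v + v v}{2} = - \frac{v + v^{2}}{2} = - \frac{v}{2} - \frac{v^{2}}{2}$)
$c{\left(d \right)} = d \left(13 + d\right)$
$p{\left(k \right)} = - \frac{k^{2} \left(1 + k\right)}{2}$ ($p{\left(k \right)} = - \frac{k \left(1 + k\right)}{2} k = - \frac{k^{2} \left(1 + k\right)}{2}$)
$\frac{1}{p{\left(r \right)} + c{\left(481 \right)}} = \frac{1}{\frac{880^{2} \left(-1 - 880\right)}{2} + 481 \left(13 + 481\right)} = \frac{1}{\frac{1}{2} \cdot 774400 \left(-1 - 880\right) + 481 \cdot 494} = \frac{1}{\frac{1}{2} \cdot 774400 \left(-881\right) + 237614} = \frac{1}{-341123200 + 237614} = \frac{1}{-340885586} = - \frac{1}{340885586}$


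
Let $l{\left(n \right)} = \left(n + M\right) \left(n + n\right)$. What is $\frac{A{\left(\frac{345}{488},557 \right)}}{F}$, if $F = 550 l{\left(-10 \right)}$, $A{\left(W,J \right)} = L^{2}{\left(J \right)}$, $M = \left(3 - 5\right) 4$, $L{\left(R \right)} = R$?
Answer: $\frac{310249}{198000} \approx 1.5669$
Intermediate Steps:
$M = -8$ ($M = \left(-2\right) 4 = -8$)
$l{\left(n \right)} = 2 n \left(-8 + n\right)$ ($l{\left(n \right)} = \left(n - 8\right) \left(n + n\right) = \left(-8 + n\right) 2 n = 2 n \left(-8 + n\right)$)
$A{\left(W,J \right)} = J^{2}$
$F = 198000$ ($F = 550 \cdot 2 \left(-10\right) \left(-8 - 10\right) = 550 \cdot 2 \left(-10\right) \left(-18\right) = 550 \cdot 360 = 198000$)
$\frac{A{\left(\frac{345}{488},557 \right)}}{F} = \frac{557^{2}}{198000} = 310249 \cdot \frac{1}{198000} = \frac{310249}{198000}$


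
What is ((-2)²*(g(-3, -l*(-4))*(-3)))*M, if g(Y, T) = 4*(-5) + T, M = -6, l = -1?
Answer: -1728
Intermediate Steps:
g(Y, T) = -20 + T
((-2)²*(g(-3, -l*(-4))*(-3)))*M = ((-2)²*((-20 - (-1)*(-4))*(-3)))*(-6) = (4*((-20 - 1*4)*(-3)))*(-6) = (4*((-20 - 4)*(-3)))*(-6) = (4*(-24*(-3)))*(-6) = (4*72)*(-6) = 288*(-6) = -1728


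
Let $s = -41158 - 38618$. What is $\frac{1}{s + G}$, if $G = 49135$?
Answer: $- \frac{1}{30641} \approx -3.2636 \cdot 10^{-5}$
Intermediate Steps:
$s = -79776$
$\frac{1}{s + G} = \frac{1}{-79776 + 49135} = \frac{1}{-30641} = - \frac{1}{30641}$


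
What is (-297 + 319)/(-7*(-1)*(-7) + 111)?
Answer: 11/31 ≈ 0.35484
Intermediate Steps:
(-297 + 319)/(-7*(-1)*(-7) + 111) = 22/(7*(-7) + 111) = 22/(-49 + 111) = 22/62 = 22*(1/62) = 11/31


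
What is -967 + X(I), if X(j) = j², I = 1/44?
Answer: -1872111/1936 ≈ -967.00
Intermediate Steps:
I = 1/44 ≈ 0.022727
-967 + X(I) = -967 + (1/44)² = -967 + 1/1936 = -1872111/1936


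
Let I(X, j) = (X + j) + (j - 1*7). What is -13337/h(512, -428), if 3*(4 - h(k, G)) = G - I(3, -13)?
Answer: -40011/410 ≈ -97.588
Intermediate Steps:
I(X, j) = -7 + X + 2*j (I(X, j) = (X + j) + (j - 7) = (X + j) + (-7 + j) = -7 + X + 2*j)
h(k, G) = -6 - G/3 (h(k, G) = 4 - (G - (-7 + 3 + 2*(-13)))/3 = 4 - (G - (-7 + 3 - 26))/3 = 4 - (G - 1*(-30))/3 = 4 - (G + 30)/3 = 4 - (30 + G)/3 = 4 + (-10 - G/3) = -6 - G/3)
-13337/h(512, -428) = -13337/(-6 - ⅓*(-428)) = -13337/(-6 + 428/3) = -13337/410/3 = -13337*3/410 = -40011/410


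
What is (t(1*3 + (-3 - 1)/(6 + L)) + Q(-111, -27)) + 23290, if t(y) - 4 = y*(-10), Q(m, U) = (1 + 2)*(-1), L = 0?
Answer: 69803/3 ≈ 23268.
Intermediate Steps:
Q(m, U) = -3 (Q(m, U) = 3*(-1) = -3)
t(y) = 4 - 10*y (t(y) = 4 + y*(-10) = 4 - 10*y)
(t(1*3 + (-3 - 1)/(6 + L)) + Q(-111, -27)) + 23290 = ((4 - 10*(1*3 + (-3 - 1)/(6 + 0))) - 3) + 23290 = ((4 - 10*(3 - 4/6)) - 3) + 23290 = ((4 - 10*(3 - 4*⅙)) - 3) + 23290 = ((4 - 10*(3 - ⅔)) - 3) + 23290 = ((4 - 10*7/3) - 3) + 23290 = ((4 - 70/3) - 3) + 23290 = (-58/3 - 3) + 23290 = -67/3 + 23290 = 69803/3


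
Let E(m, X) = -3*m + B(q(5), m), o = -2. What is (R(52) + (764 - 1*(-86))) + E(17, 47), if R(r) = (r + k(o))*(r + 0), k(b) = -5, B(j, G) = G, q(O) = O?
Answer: 3260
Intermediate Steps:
R(r) = r*(-5 + r) (R(r) = (r - 5)*(r + 0) = (-5 + r)*r = r*(-5 + r))
E(m, X) = -2*m (E(m, X) = -3*m + m = -2*m)
(R(52) + (764 - 1*(-86))) + E(17, 47) = (52*(-5 + 52) + (764 - 1*(-86))) - 2*17 = (52*47 + (764 + 86)) - 34 = (2444 + 850) - 34 = 3294 - 34 = 3260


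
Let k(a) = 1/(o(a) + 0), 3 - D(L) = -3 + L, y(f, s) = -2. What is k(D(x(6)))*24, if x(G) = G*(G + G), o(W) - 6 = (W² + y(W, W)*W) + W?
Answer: 2/369 ≈ 0.0054201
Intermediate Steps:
o(W) = 6 + W² - W (o(W) = 6 + ((W² - 2*W) + W) = 6 + (W² - W) = 6 + W² - W)
x(G) = 2*G² (x(G) = G*(2*G) = 2*G²)
D(L) = 6 - L (D(L) = 3 - (-3 + L) = 3 + (3 - L) = 6 - L)
k(a) = 1/(6 + a² - a) (k(a) = 1/((6 + a² - a) + 0) = 1/(6 + a² - a))
k(D(x(6)))*24 = 24/(6 + (6 - 2*6²)² - (6 - 2*6²)) = 24/(6 + (6 - 2*36)² - (6 - 2*36)) = 24/(6 + (6 - 1*72)² - (6 - 1*72)) = 24/(6 + (6 - 72)² - (6 - 72)) = 24/(6 + (-66)² - 1*(-66)) = 24/(6 + 4356 + 66) = 24/4428 = (1/4428)*24 = 2/369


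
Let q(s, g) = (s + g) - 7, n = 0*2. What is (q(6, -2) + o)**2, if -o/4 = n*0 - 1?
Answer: 1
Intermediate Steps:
n = 0
q(s, g) = -7 + g + s (q(s, g) = (g + s) - 7 = -7 + g + s)
o = 4 (o = -4*(0*0 - 1) = -4*(0 - 1) = -4*(-1) = 4)
(q(6, -2) + o)**2 = ((-7 - 2 + 6) + 4)**2 = (-3 + 4)**2 = 1**2 = 1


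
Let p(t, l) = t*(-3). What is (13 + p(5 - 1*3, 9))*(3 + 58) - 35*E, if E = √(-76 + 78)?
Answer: 427 - 35*√2 ≈ 377.50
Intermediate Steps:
E = √2 ≈ 1.4142
p(t, l) = -3*t
(13 + p(5 - 1*3, 9))*(3 + 58) - 35*E = (13 - 3*(5 - 1*3))*(3 + 58) - 35*√2 = (13 - 3*(5 - 3))*61 - 35*√2 = (13 - 3*2)*61 - 35*√2 = (13 - 6)*61 - 35*√2 = 7*61 - 35*√2 = 427 - 35*√2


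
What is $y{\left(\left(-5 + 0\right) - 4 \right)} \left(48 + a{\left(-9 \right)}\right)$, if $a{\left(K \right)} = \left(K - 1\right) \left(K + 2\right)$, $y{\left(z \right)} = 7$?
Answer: $826$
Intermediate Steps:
$a{\left(K \right)} = \left(-1 + K\right) \left(2 + K\right)$
$y{\left(\left(-5 + 0\right) - 4 \right)} \left(48 + a{\left(-9 \right)}\right) = 7 \left(48 - \left(11 - 81\right)\right) = 7 \left(48 - -70\right) = 7 \left(48 + 70\right) = 7 \cdot 118 = 826$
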